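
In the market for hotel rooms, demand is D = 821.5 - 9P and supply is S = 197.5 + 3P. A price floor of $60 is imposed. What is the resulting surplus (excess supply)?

Surplus = 96

Equilibrium price would be P* = 52, so the floor at 60 binds.
At P = 60: D = 281.5, S = 377.5.
Surplus = 377.5 − 281.5 = 96.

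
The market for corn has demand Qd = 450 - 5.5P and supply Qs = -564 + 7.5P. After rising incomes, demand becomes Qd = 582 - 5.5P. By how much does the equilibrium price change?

ΔP = 132/13

Original equilibrium: P* = 78, Q* = 21.
New equilibrium: 582 - 5.5P = -564 + 7.5P, so 1146 = 13P and P' = 1146/13; Q' = 582 − 5.5(1146/13) = 1263/13.
Change in price: 1146/13 − 78 = 132/13.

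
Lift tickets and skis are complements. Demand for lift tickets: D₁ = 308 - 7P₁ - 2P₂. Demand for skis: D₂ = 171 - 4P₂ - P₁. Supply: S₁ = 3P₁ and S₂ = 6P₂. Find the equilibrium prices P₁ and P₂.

P₁ = 1369/49, P₂ = 701/49

Market 1: 308 - 7P₁ - 2P₂ = 3P₁ → 10P₁ + 2P₂ = 308.
Market 2: 10P₂ + P₁ = 171.
Eliminating P₂: 10×(1) − 2×(2) gives 98P₁ = 2738, so P₁ = 1369/49.
Back-substitute into (2): P₂ = (171 − 1×1369/49) / 10 = 701/49.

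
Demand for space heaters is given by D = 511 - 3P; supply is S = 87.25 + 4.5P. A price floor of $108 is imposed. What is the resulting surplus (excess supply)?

Equilibrium price would be P* = 56.5, so the floor at 108 binds.
At P = 108: D = 187, S = 573.25.
Surplus = 573.25 − 187 = 386.25.

Surplus = 386.25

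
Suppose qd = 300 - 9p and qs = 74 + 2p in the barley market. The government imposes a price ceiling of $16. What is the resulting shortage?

Shortage = 50

Equilibrium price would be p* = 226/11, so the ceiling at 16 binds.
At p = 16: qd = 300 − 9(16) = 156, qs = 74 + 2(16) = 106.
Shortage = 156 − 106 = 50.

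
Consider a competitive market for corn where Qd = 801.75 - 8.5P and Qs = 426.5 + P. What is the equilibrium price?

Set Qd = Qs: 801.75 - 8.5P = 426.5 + P.
375.25 = 9.5P, so P* = 39.5.
Q* = 801.75 − 8.5(39.5) = 466.

P* = 39.5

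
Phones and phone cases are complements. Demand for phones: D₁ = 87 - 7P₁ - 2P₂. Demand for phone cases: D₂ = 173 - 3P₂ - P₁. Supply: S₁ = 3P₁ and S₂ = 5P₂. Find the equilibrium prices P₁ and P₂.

Market 1: 87 - 7P₁ - 2P₂ = 3P₁ → 10P₁ + 2P₂ = 87.
Market 2: 8P₂ + P₁ = 173.
Eliminating P₂: 8×(1) − 2×(2) gives 78P₁ = 350, so P₁ = 175/39.
Back-substitute into (2): P₂ = (173 − 1×175/39) / 8 = 1643/78.

P₁ = 175/39, P₂ = 1643/78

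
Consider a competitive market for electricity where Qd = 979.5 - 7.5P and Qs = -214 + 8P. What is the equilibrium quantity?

Q* = 402

Set Qd = Qs: 979.5 - 7.5P = -214 + 8P.
1193.5 = 15.5P, so P* = 77.
Q* = 979.5 − 7.5(77) = 402.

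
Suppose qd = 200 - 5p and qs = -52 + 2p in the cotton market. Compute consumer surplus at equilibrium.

Consumer surplus = 40

Equilibrium: 200 - 5p = -52 + 2p gives p* = 36, q* = 20.
Demand choke price (qd = 0): p = 40.
CS = ½(40 − 36)(20) = 40.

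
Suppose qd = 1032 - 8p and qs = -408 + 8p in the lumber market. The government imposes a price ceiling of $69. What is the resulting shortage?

Shortage = 336

Equilibrium price would be p* = 90, so the ceiling at 69 binds.
At p = 69: qd = 1032 − 8(69) = 480, qs = -408 + 8(69) = 144.
Shortage = 480 − 144 = 336.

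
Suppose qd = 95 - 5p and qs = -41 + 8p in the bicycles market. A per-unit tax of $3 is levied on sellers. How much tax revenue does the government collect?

Tax revenue = 1305/13

Pre-tax equilibrium: p* = 136/13, q* = 555/13.
Tax on sellers shifts supply to qs = -41 + 8(p − 3) = -65 + 8p.
95 - 5p = -65 + 8p gives buyer price pb = 160/13; sellers receive ps = 160/13 − 3 = 121/13.
New quantity: q = 95 − 5(160/13) = 435/13.
Revenue = 3 × 435/13 = 1305/13.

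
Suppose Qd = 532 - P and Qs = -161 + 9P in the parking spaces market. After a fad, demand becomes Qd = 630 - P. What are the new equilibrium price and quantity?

Original equilibrium: P* = 69.3, Q* = 462.7.
New equilibrium: 630 - P = -161 + 9P, so 791 = 10P and P' = 79.1; Q' = 630 − 1(79.1) = 550.9.

P' = 79.1, Q' = 550.9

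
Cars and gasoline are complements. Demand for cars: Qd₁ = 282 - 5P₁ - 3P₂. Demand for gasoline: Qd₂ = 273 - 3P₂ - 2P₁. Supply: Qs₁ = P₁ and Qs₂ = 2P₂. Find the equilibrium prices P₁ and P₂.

Market 1: 282 - 5P₁ - 3P₂ = P₁ → 6P₁ + 3P₂ = 282.
Market 2: 5P₂ + 2P₁ = 273.
Eliminating P₂: 5×(1) − 3×(2) gives 24P₁ = 591, so P₁ = 24.625.
Back-substitute into (2): P₂ = (273 − 2×24.625) / 5 = 44.75.

P₁ = 24.625, P₂ = 44.75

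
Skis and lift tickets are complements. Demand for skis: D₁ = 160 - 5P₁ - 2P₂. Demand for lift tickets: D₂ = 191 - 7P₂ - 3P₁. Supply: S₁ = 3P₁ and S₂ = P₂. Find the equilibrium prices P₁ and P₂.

P₁ = 449/29, P₂ = 524/29

Market 1: 160 - 5P₁ - 2P₂ = 3P₁ → 8P₁ + 2P₂ = 160.
Market 2: 8P₂ + 3P₁ = 191.
Eliminating P₂: 8×(1) − 2×(2) gives 58P₁ = 898, so P₁ = 449/29.
Back-substitute into (2): P₂ = (191 − 3×449/29) / 8 = 524/29.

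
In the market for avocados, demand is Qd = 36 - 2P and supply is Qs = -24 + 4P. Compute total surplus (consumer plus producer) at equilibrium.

Total surplus = 96

Equilibrium: 36 - 2P = -24 + 4P gives P* = 10, Q* = 16.
Demand choke price: P = 18; supply starts at P = 6.
CS = ½(18 − 10)(16) = 64; PS = ½(10 − 6)(16) = 32.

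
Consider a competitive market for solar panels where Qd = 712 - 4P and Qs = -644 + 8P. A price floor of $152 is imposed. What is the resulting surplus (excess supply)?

Equilibrium price would be P* = 113, so the floor at 152 binds.
At P = 152: Qd = 104, Qs = 572.
Surplus = 572 − 104 = 468.

Surplus = 468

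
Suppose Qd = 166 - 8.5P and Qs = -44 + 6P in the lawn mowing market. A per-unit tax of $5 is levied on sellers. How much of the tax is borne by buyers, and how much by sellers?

Pre-tax equilibrium: P* = 420/29, Q* = 1244/29.
Tax on sellers shifts supply to Qs = -44 + 6(P − 5) = -74 + 6P.
166 - 8.5P = -74 + 6P gives buyer price Pb = 480/29; sellers receive Ps = 480/29 − 5 = 335/29.
New quantity: Q = 166 − 8.5(480/29) = 734/29.
Buyer burden = 480/29 − 420/29 = 60/29; seller burden = 420/29 − 335/29 = 85/29.

Buyers bear 60/29, sellers bear 85/29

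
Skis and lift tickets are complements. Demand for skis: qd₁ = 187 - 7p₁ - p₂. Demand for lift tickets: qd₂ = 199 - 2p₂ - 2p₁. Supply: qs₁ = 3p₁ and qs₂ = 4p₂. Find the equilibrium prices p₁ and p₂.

p₁ = 923/58, p₂ = 808/29

Market 1: 187 - 7p₁ - p₂ = 3p₁ → 10p₁ + p₂ = 187.
Market 2: 6p₂ + 2p₁ = 199.
Eliminating p₂: 6×(1) − 1×(2) gives 58p₁ = 923, so p₁ = 923/58.
Back-substitute into (2): p₂ = (199 − 2×923/58) / 6 = 808/29.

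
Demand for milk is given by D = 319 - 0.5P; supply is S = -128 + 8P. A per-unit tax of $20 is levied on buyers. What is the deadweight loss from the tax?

Pre-tax equilibrium: P* = 894/17, Q* = 4976/17.
Tax on buyers shifts demand to D = 319 − 0.5(P + 20) = 309 - 0.5P.
309 - 0.5P = -128 + 8P gives seller price Ps = 874/17; buyers pay Pb = 874/17 + 20 = 1214/17.
New quantity: Q = 319 − 0.5(1214/17) = 4816/17.
DWL = ½ × 20 × (4976/17 − 4816/17) = 1600/17.

Deadweight loss = 1600/17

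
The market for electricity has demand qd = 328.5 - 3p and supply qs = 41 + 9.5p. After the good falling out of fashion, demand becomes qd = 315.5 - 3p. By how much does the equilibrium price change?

Original equilibrium: p* = 23, q* = 259.5.
New equilibrium: 315.5 - 3p = 41 + 9.5p, so 274.5 = 12.5p and p' = 21.96; q' = 315.5 − 3(21.96) = 249.62.
Change in price: 21.96 − 23 = -1.04.

Δp = -1.04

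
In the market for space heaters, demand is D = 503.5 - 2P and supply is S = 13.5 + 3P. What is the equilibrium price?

Set D = S: 503.5 - 2P = 13.5 + 3P.
490 = 5P, so P* = 98.
Q* = 503.5 − 2(98) = 307.5.

P* = 98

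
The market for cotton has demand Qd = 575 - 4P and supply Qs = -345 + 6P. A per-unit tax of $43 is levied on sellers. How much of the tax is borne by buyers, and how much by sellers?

Buyers bear $25.8, sellers bear $17.2

Pre-tax equilibrium: P* = 92, Q* = 207.
Tax on sellers shifts supply to Qs = -345 + 6(P − 43) = -603 + 6P.
575 - 4P = -603 + 6P gives buyer price Pb = 117.8; sellers receive Ps = 117.8 − 43 = 74.8.
New quantity: Q = 575 − 4(117.8) = 103.8.
Buyer burden = 117.8 − 92 = 25.8; seller burden = 92 − 74.8 = 17.2.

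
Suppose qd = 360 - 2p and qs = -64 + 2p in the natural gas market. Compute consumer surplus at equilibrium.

Consumer surplus = 5476

Equilibrium: 360 - 2p = -64 + 2p gives p* = 106, q* = 148.
Demand choke price (qd = 0): p = 180.
CS = ½(180 − 106)(148) = 5476.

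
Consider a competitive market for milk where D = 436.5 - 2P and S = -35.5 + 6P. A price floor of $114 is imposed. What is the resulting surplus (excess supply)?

Equilibrium price would be P* = 59, so the floor at 114 binds.
At P = 114: D = 208.5, S = 648.5.
Surplus = 648.5 − 208.5 = 440.

Surplus = 440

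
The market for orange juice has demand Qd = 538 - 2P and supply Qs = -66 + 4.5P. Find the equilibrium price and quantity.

P* = 1208/13, Q* = 4578/13

Set Qd = Qs: 538 - 2P = -66 + 4.5P.
604 = 6.5P, so P* = 1208/13.
Q* = 538 − 2(1208/13) = 4578/13.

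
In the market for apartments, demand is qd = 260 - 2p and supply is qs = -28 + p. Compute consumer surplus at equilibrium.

Equilibrium: 260 - 2p = -28 + p gives p* = 96, q* = 68.
Demand choke price (qd = 0): p = 130.
CS = ½(130 − 96)(68) = 1156.

Consumer surplus = 1156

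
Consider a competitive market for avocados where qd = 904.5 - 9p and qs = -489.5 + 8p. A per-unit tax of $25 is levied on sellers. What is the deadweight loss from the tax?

Pre-tax equilibrium: p* = 82, q* = 166.5.
Tax on sellers shifts supply to qs = -489.5 + 8(p − 25) = -689.5 + 8p.
904.5 - 9p = -689.5 + 8p gives buyer price pb = 1594/17; sellers receive ps = 1594/17 − 25 = 1169/17.
New quantity: q = 904.5 − 9(1594/17) = 2061/34.
DWL = ½ × 25 × (166.5 − 2061/34) = 22500/17.

Deadweight loss = 22500/17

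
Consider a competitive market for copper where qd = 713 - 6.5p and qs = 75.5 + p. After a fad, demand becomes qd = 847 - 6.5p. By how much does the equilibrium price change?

Δp = 268/15

Original equilibrium: p* = 85, q* = 160.5.
New equilibrium: 847 - 6.5p = 75.5 + p, so 771.5 = 7.5p and p' = 1543/15; q' = 847 − 6.5(1543/15) = 5351/30.
Change in price: 1543/15 − 85 = 268/15.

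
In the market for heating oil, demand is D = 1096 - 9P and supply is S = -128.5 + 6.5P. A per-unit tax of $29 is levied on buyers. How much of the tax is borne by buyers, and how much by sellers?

Buyers bear 377/31, sellers bear 522/31

Pre-tax equilibrium: P* = 79, Q* = 385.
Tax on buyers shifts demand to D = 1096 − 9(P + 29) = 835 - 9P.
835 - 9P = -128.5 + 6.5P gives seller price Ps = 1927/31; buyers pay Pb = 1927/31 + 29 = 2826/31.
New quantity: Q = 1096 − 9(2826/31) = 8542/31.
Buyer burden = 2826/31 − 79 = 377/31; seller burden = 79 − 1927/31 = 522/31.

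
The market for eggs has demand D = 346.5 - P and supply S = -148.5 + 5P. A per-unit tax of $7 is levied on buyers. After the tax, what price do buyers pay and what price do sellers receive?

Pre-tax equilibrium: P* = 82.5, Q* = 264.
Tax on buyers shifts demand to D = 346.5 − 1(P + 7) = 339.5 - P.
339.5 - P = -148.5 + 5P gives seller price Ps = 244/3; buyers pay Pb = 244/3 + 7 = 265/3.
New quantity: Q = 346.5 − 1(265/3) = 1549/6.

Buyers pay 265/3, sellers receive 244/3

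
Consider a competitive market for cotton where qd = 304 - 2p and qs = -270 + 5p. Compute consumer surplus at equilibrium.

Equilibrium: 304 - 2p = -270 + 5p gives p* = 82, q* = 140.
Demand choke price (qd = 0): p = 152.
CS = ½(152 − 82)(140) = 4900.

Consumer surplus = 4900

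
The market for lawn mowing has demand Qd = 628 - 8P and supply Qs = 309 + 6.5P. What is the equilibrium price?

P* = 22

Set Qd = Qs: 628 - 8P = 309 + 6.5P.
319 = 14.5P, so P* = 22.
Q* = 628 − 8(22) = 452.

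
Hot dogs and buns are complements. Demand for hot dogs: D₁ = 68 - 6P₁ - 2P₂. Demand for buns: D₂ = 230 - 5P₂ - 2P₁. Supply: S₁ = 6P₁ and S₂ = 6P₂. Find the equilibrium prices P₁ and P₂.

Market 1: 68 - 6P₁ - 2P₂ = 6P₁ → 12P₁ + 2P₂ = 68.
Market 2: 11P₂ + 2P₁ = 230.
Eliminating P₂: 11×(1) − 2×(2) gives 128P₁ = 288, so P₁ = 2.25.
Back-substitute into (2): P₂ = (230 − 2×2.25) / 11 = 20.5.

P₁ = 2.25, P₂ = 20.5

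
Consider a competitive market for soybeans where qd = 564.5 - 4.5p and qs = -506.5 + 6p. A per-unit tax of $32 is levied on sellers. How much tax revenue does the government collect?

Tax revenue = 5200/7

Pre-tax equilibrium: p* = 102, q* = 105.5.
Tax on sellers shifts supply to qs = -506.5 + 6(p − 32) = -698.5 + 6p.
564.5 - 4.5p = -698.5 + 6p gives buyer price pb = 842/7; sellers receive ps = 842/7 − 32 = 618/7.
New quantity: q = 564.5 − 4.5(842/7) = 325/14.
Revenue = 32 × 325/14 = 5200/7.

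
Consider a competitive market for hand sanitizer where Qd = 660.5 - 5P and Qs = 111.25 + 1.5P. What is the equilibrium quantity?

Set Qd = Qs: 660.5 - 5P = 111.25 + 1.5P.
549.25 = 6.5P, so P* = 84.5.
Q* = 660.5 − 5(84.5) = 238.

Q* = 238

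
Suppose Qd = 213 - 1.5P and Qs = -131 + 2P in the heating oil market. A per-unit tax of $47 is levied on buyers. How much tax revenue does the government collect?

Pre-tax equilibrium: P* = 688/7, Q* = 459/7.
Tax on buyers shifts demand to Qd = 213 − 1.5(P + 47) = 142.5 - 1.5P.
142.5 - 1.5P = -131 + 2P gives seller price Ps = 547/7; buyers pay Pb = 547/7 + 47 = 876/7.
New quantity: Q = 213 − 1.5(876/7) = 177/7.
Revenue = 47 × 177/7 = 8319/7.

Tax revenue = 8319/7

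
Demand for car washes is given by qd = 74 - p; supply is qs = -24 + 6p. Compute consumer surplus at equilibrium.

Consumer surplus = 1800

Equilibrium: 74 - p = -24 + 6p gives p* = 14, q* = 60.
Demand choke price (qd = 0): p = 74.
CS = ½(74 − 14)(60) = 1800.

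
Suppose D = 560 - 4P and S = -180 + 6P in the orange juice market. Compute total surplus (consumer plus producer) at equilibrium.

Total surplus = 14520

Equilibrium: 560 - 4P = -180 + 6P gives P* = 74, Q* = 264.
Demand choke price: P = 140; supply starts at P = 30.
CS = ½(140 − 74)(264) = 8712; PS = ½(74 − 30)(264) = 5808.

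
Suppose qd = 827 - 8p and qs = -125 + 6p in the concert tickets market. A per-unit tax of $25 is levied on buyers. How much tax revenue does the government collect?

Pre-tax equilibrium: p* = 68, q* = 283.
Tax on buyers shifts demand to qd = 827 − 8(p + 25) = 627 - 8p.
627 - 8p = -125 + 6p gives seller price ps = 376/7; buyers pay pb = 376/7 + 25 = 551/7.
New quantity: q = 827 − 8(551/7) = 1381/7.
Revenue = 25 × 1381/7 = 34525/7.

Tax revenue = 34525/7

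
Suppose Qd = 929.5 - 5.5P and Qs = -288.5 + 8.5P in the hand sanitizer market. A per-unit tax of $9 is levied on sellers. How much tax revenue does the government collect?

Pre-tax equilibrium: P* = 87, Q* = 451.
Tax on sellers shifts supply to Qs = -288.5 + 8.5(P − 9) = -365 + 8.5P.
929.5 - 5.5P = -365 + 8.5P gives buyer price Pb = 2589/28; sellers receive Ps = 2589/28 − 9 = 2337/28.
New quantity: Q = 929.5 − 5.5(2589/28) = 23573/56.
Revenue = 9 × 23573/56 = 212157/56.

Tax revenue = 212157/56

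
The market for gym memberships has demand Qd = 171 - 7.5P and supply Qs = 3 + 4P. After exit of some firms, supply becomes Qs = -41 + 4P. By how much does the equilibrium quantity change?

Original equilibrium: P* = 336/23, Q* = 1413/23.
New equilibrium: 171 - 7.5P = -41 + 4P, so 212 = 11.5P and P' = 424/23; Q' = 171 − 7.5(424/23) = 753/23.
Change in quantity: 753/23 − 1413/23 = -660/23.

ΔQ = -660/23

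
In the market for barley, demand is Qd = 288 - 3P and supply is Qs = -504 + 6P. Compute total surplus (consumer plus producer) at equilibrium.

Equilibrium: 288 - 3P = -504 + 6P gives P* = 88, Q* = 24.
Demand choke price: P = 96; supply starts at P = 84.
CS = ½(96 − 88)(24) = 96; PS = ½(88 − 84)(24) = 48.

Total surplus = 144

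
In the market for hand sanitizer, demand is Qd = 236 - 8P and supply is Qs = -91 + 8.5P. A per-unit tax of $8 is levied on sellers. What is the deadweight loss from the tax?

Pre-tax equilibrium: P* = 218/11, Q* = 852/11.
Tax on sellers shifts supply to Qs = -91 + 8.5(P − 8) = -159 + 8.5P.
236 - 8P = -159 + 8.5P gives buyer price Pb = 790/33; sellers receive Ps = 790/33 − 8 = 526/33.
New quantity: Q = 236 − 8(790/33) = 1468/33.
DWL = ½ × 8 × (852/11 − 1468/33) = 4352/33.

Deadweight loss = 4352/33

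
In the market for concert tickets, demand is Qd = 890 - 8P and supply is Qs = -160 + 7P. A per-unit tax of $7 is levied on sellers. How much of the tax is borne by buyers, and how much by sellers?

Pre-tax equilibrium: P* = 70, Q* = 330.
Tax on sellers shifts supply to Qs = -160 + 7(P − 7) = -209 + 7P.
890 - 8P = -209 + 7P gives buyer price Pb = 1099/15; sellers receive Ps = 1099/15 − 7 = 994/15.
New quantity: Q = 890 − 8(1099/15) = 4558/15.
Buyer burden = 1099/15 − 70 = 49/15; seller burden = 70 − 994/15 = 56/15.

Buyers bear 49/15, sellers bear 56/15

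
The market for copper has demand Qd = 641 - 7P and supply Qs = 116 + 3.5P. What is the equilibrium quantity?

Q* = 291

Set Qd = Qs: 641 - 7P = 116 + 3.5P.
525 = 10.5P, so P* = 50.
Q* = 641 − 7(50) = 291.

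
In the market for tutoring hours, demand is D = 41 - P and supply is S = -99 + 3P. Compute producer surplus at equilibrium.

Producer surplus = 6

Equilibrium: 41 - P = -99 + 3P gives P* = 35, Q* = 6.
Supply starts at P = 33 (where S = 0).
PS = ½(35 − 33)(6) = 6.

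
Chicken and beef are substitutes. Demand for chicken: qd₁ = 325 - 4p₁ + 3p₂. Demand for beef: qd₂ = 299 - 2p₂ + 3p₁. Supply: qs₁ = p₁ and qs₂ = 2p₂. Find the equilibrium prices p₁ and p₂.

p₁ = 2197/11, p₂ = 2470/11

Market 1: 325 - 4p₁ + 3p₂ = p₁ → 5p₁ - 3p₂ = 325.
Market 2: 4p₂ - 3p₁ = 299.
Eliminating p₂: 4×(1) + 3×(2) gives 11p₁ = 2197, so p₁ = 2197/11.
Back-substitute into (2): p₂ = (299 + 3×2197/11) / 4 = 2470/11.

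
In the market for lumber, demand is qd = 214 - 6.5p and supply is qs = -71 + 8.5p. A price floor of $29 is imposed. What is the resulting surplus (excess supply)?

Equilibrium price would be p* = 19, so the floor at 29 binds.
At p = 29: qd = 25.5, qs = 175.5.
Surplus = 175.5 − 25.5 = 150.

Surplus = 150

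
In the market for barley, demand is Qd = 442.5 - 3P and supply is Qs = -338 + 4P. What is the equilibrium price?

P* = 111.5

Set Qd = Qs: 442.5 - 3P = -338 + 4P.
780.5 = 7P, so P* = 111.5.
Q* = 442.5 − 3(111.5) = 108.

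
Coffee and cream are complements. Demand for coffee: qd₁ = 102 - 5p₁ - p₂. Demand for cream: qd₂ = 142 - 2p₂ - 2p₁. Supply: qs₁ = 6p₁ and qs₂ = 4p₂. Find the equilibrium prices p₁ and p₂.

Market 1: 102 - 5p₁ - p₂ = 6p₁ → 11p₁ + p₂ = 102.
Market 2: 6p₂ + 2p₁ = 142.
Eliminating p₂: 6×(1) − 1×(2) gives 64p₁ = 470, so p₁ = 7.34375.
Back-substitute into (2): p₂ = (142 − 2×7.34375) / 6 = 21.21875.

p₁ = 7.34375, p₂ = 21.21875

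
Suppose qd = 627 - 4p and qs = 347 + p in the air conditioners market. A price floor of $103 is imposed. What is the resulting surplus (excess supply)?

Equilibrium price would be p* = 56, so the floor at 103 binds.
At p = 103: qd = 215, qs = 450.
Surplus = 450 − 215 = 235.

Surplus = 235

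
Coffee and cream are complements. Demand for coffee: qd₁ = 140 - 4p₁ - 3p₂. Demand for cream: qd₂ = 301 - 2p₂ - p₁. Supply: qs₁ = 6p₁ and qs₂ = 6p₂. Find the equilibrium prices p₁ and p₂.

Market 1: 140 - 4p₁ - 3p₂ = 6p₁ → 10p₁ + 3p₂ = 140.
Market 2: 8p₂ + p₁ = 301.
Eliminating p₂: 8×(1) − 3×(2) gives 77p₁ = 217, so p₁ = 31/11.
Back-substitute into (2): p₂ = (301 − 1×31/11) / 8 = 410/11.

p₁ = 31/11, p₂ = 410/11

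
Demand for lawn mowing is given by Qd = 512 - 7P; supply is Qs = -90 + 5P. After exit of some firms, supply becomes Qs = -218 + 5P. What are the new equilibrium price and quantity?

P' = 365/6, Q' = 517/6

Original equilibrium: P* = 301/6, Q* = 965/6.
New equilibrium: 512 - 7P = -218 + 5P, so 730 = 12P and P' = 365/6; Q' = 512 − 7(365/6) = 517/6.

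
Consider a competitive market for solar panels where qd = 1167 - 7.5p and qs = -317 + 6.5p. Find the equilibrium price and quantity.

Set qd = qs: 1167 - 7.5p = -317 + 6.5p.
1484 = 14p, so p* = 106.
q* = 1167 − 7.5(106) = 372.

p* = 106, q* = 372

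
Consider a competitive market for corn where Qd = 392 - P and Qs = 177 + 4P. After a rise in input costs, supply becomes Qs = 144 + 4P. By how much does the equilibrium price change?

ΔP = 6.6

Original equilibrium: P* = 43, Q* = 349.
New equilibrium: 392 - P = 144 + 4P, so 248 = 5P and P' = 49.6; Q' = 392 − 1(49.6) = 342.4.
Change in price: 49.6 − 43 = 6.6.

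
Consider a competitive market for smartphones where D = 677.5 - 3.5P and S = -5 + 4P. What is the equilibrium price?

P* = 91

Set D = S: 677.5 - 3.5P = -5 + 4P.
682.5 = 7.5P, so P* = 91.
Q* = 677.5 − 3.5(91) = 359.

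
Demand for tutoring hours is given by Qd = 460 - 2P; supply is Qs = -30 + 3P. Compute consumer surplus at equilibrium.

Equilibrium: 460 - 2P = -30 + 3P gives P* = 98, Q* = 264.
Demand choke price (Qd = 0): P = 230.
CS = ½(230 − 98)(264) = 17424.

Consumer surplus = 17424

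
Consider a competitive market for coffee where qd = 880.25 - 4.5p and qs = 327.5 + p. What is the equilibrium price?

p* = 100.5

Set qd = qs: 880.25 - 4.5p = 327.5 + p.
552.75 = 5.5p, so p* = 100.5.
q* = 880.25 − 4.5(100.5) = 428.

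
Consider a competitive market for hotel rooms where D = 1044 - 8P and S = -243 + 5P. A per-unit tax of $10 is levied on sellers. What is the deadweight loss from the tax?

Deadweight loss = 2000/13

Pre-tax equilibrium: P* = 99, Q* = 252.
Tax on sellers shifts supply to S = -243 + 5(P − 10) = -293 + 5P.
1044 - 8P = -293 + 5P gives buyer price Pb = 1337/13; sellers receive Ps = 1337/13 − 10 = 1207/13.
New quantity: Q = 1044 − 8(1337/13) = 2876/13.
DWL = ½ × 10 × (252 − 2876/13) = 2000/13.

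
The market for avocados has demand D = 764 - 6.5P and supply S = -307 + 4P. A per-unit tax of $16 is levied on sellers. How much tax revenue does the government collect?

Pre-tax equilibrium: P* = 102, Q* = 101.
Tax on sellers shifts supply to S = -307 + 4(P − 16) = -371 + 4P.
764 - 6.5P = -371 + 4P gives buyer price Pb = 2270/21; sellers receive Ps = 2270/21 − 16 = 1934/21.
New quantity: Q = 764 − 6.5(2270/21) = 1289/21.
Revenue = 16 × 1289/21 = 20624/21.

Tax revenue = 20624/21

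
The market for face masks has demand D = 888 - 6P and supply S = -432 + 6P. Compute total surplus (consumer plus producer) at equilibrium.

Equilibrium: 888 - 6P = -432 + 6P gives P* = 110, Q* = 228.
Demand choke price: P = 148; supply starts at P = 72.
CS = ½(148 − 110)(228) = 4332; PS = ½(110 − 72)(228) = 4332.

Total surplus = 8664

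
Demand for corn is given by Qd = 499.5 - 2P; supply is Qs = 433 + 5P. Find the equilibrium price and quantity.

Set Qd = Qs: 499.5 - 2P = 433 + 5P.
66.5 = 7P, so P* = 9.5.
Q* = 499.5 − 2(9.5) = 480.5.

P* = 9.5, Q* = 480.5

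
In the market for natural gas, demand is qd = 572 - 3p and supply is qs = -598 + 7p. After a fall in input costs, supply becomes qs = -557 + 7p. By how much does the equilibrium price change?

Original equilibrium: p* = 117, q* = 221.
New equilibrium: 572 - 3p = -557 + 7p, so 1129 = 10p and p' = 112.9; q' = 572 − 3(112.9) = 233.3.
Change in price: 112.9 − 117 = -4.1.

Δp = -4.1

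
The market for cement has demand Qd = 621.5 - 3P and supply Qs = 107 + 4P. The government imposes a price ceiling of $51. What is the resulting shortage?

Shortage = 157.5

Equilibrium price would be P* = 73.5, so the ceiling at 51 binds.
At P = 51: Qd = 621.5 − 3(51) = 468.5, Qs = 107 + 4(51) = 311.
Shortage = 468.5 − 311 = 157.5.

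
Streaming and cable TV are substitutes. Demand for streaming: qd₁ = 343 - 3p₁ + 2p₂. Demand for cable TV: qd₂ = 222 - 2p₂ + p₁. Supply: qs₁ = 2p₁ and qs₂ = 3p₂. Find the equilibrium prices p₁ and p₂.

Market 1: 343 - 3p₁ + 2p₂ = 2p₁ → 5p₁ - 2p₂ = 343.
Market 2: 5p₂ - p₁ = 222.
Eliminating p₂: 5×(1) + 2×(2) gives 23p₁ = 2159, so p₁ = 2159/23.
Back-substitute into (2): p₂ = (222 + 1×2159/23) / 5 = 1453/23.

p₁ = 2159/23, p₂ = 1453/23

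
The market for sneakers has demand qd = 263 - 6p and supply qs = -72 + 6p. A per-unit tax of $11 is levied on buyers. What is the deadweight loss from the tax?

Deadweight loss = 181.5

Pre-tax equilibrium: p* = 335/12, q* = 95.5.
Tax on buyers shifts demand to qd = 263 − 6(p + 11) = 197 - 6p.
197 - 6p = -72 + 6p gives seller price ps = 269/12; buyers pay pb = 269/12 + 11 = 401/12.
New quantity: q = 263 − 6(401/12) = 62.5.
DWL = ½ × 11 × (95.5 − 62.5) = 181.5.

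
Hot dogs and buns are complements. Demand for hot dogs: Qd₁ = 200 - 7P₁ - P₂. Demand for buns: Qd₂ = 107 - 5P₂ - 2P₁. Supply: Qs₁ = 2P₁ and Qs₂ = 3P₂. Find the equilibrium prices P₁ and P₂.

P₁ = 1493/70, P₂ = 563/70

Market 1: 200 - 7P₁ - P₂ = 2P₁ → 9P₁ + P₂ = 200.
Market 2: 8P₂ + 2P₁ = 107.
Eliminating P₂: 8×(1) − 1×(2) gives 70P₁ = 1493, so P₁ = 1493/70.
Back-substitute into (2): P₂ = (107 − 2×1493/70) / 8 = 563/70.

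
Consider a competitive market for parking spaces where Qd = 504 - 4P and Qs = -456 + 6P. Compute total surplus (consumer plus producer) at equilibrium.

Total surplus = 3000

Equilibrium: 504 - 4P = -456 + 6P gives P* = 96, Q* = 120.
Demand choke price: P = 126; supply starts at P = 76.
CS = ½(126 − 96)(120) = 1800; PS = ½(96 − 76)(120) = 1200.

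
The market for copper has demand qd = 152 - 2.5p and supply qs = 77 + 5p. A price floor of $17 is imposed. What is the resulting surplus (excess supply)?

Equilibrium price would be p* = 10, so the floor at 17 binds.
At p = 17: qd = 109.5, qs = 162.
Surplus = 162 − 109.5 = 52.5.

Surplus = 52.5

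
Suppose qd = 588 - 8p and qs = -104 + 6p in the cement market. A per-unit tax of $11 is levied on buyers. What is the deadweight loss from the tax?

Deadweight loss = 1452/7

Pre-tax equilibrium: p* = 346/7, q* = 1348/7.
Tax on buyers shifts demand to qd = 588 − 8(p + 11) = 500 - 8p.
500 - 8p = -104 + 6p gives seller price ps = 302/7; buyers pay pb = 302/7 + 11 = 379/7.
New quantity: q = 588 − 8(379/7) = 1084/7.
DWL = ½ × 11 × (1348/7 − 1084/7) = 1452/7.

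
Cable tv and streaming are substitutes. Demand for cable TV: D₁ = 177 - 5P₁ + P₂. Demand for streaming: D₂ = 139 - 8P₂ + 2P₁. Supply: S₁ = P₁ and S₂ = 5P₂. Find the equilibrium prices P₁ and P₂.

P₁ = 610/19, P₂ = 297/19

Market 1: 177 - 5P₁ + P₂ = P₁ → 6P₁ - P₂ = 177.
Market 2: 13P₂ - 2P₁ = 139.
Eliminating P₂: 13×(1) + 1×(2) gives 76P₁ = 2440, so P₁ = 610/19.
Back-substitute into (2): P₂ = (139 + 2×610/19) / 13 = 297/19.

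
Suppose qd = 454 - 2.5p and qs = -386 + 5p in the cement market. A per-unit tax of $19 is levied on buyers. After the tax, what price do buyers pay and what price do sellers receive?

Pre-tax equilibrium: p* = 112, q* = 174.
Tax on buyers shifts demand to qd = 454 − 2.5(p + 19) = 406.5 - 2.5p.
406.5 - 2.5p = -386 + 5p gives seller price ps = 317/3; buyers pay pb = 317/3 + 19 = 374/3.
New quantity: q = 454 − 2.5(374/3) = 427/3.

Buyers pay 374/3, sellers receive 317/3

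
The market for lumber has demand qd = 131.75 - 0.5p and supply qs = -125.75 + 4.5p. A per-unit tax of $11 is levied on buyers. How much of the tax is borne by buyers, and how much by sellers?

Pre-tax equilibrium: p* = 51.5, q* = 106.
Tax on buyers shifts demand to qd = 131.75 − 0.5(p + 11) = 126.25 - 0.5p.
126.25 - 0.5p = -125.75 + 4.5p gives seller price ps = 50.4; buyers pay pb = 50.4 + 11 = 61.4.
New quantity: q = 131.75 − 0.5(61.4) = 101.05.
Buyer burden = 61.4 − 51.5 = 9.9; seller burden = 51.5 − 50.4 = 1.1.

Buyers bear $9.9, sellers bear $1.1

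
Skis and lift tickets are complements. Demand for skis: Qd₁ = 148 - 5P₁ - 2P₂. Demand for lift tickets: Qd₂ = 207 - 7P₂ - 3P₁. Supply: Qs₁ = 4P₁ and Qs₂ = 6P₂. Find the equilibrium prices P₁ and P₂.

Market 1: 148 - 5P₁ - 2P₂ = 4P₁ → 9P₁ + 2P₂ = 148.
Market 2: 13P₂ + 3P₁ = 207.
Eliminating P₂: 13×(1) − 2×(2) gives 111P₁ = 1510, so P₁ = 1510/111.
Back-substitute into (2): P₂ = (207 − 3×1510/111) / 13 = 473/37.

P₁ = 1510/111, P₂ = 473/37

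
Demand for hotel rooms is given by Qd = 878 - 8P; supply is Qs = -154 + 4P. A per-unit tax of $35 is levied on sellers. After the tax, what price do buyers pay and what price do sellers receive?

Pre-tax equilibrium: P* = 86, Q* = 190.
Tax on sellers shifts supply to Qs = -154 + 4(P − 35) = -294 + 4P.
878 - 8P = -294 + 4P gives buyer price Pb = 293/3; sellers receive Ps = 293/3 − 35 = 188/3.
New quantity: Q = 878 − 8(293/3) = 290/3.

Buyers pay 293/3, sellers receive 188/3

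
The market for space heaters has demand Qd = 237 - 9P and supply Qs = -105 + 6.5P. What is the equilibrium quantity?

Set Qd = Qs: 237 - 9P = -105 + 6.5P.
342 = 15.5P, so P* = 684/31.
Q* = 237 − 9(684/31) = 1191/31.

Q* = 1191/31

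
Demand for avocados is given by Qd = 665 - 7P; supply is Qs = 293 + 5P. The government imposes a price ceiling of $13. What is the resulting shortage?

Shortage = 216

Equilibrium price would be P* = 31, so the ceiling at 13 binds.
At P = 13: Qd = 665 − 7(13) = 574, Qs = 293 + 5(13) = 358.
Shortage = 574 − 358 = 216.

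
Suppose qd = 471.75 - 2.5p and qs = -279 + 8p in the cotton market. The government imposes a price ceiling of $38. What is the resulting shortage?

Shortage = 351.75

Equilibrium price would be p* = 71.5, so the ceiling at 38 binds.
At p = 38: qd = 471.75 − 2.5(38) = 376.75, qs = -279 + 8(38) = 25.
Shortage = 376.75 − 25 = 351.75.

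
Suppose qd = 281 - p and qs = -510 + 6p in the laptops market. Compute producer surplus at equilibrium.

Producer surplus = 2352

Equilibrium: 281 - p = -510 + 6p gives p* = 113, q* = 168.
Supply starts at p = 85 (where qs = 0).
PS = ½(113 − 85)(168) = 2352.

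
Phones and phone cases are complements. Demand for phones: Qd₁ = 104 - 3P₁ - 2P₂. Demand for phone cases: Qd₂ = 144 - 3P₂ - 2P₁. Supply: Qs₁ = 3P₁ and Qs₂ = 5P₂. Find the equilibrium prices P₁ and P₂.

Market 1: 104 - 3P₁ - 2P₂ = 3P₁ → 6P₁ + 2P₂ = 104.
Market 2: 8P₂ + 2P₁ = 144.
Eliminating P₂: 8×(1) − 2×(2) gives 44P₁ = 544, so P₁ = 136/11.
Back-substitute into (2): P₂ = (144 − 2×136/11) / 8 = 164/11.

P₁ = 136/11, P₂ = 164/11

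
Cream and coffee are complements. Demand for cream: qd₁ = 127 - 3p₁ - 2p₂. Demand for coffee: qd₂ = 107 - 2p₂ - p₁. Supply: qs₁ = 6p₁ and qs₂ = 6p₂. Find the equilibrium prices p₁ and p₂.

Market 1: 127 - 3p₁ - 2p₂ = 6p₁ → 9p₁ + 2p₂ = 127.
Market 2: 8p₂ + p₁ = 107.
Eliminating p₂: 8×(1) − 2×(2) gives 70p₁ = 802, so p₁ = 401/35.
Back-substitute into (2): p₂ = (107 − 1×401/35) / 8 = 418/35.

p₁ = 401/35, p₂ = 418/35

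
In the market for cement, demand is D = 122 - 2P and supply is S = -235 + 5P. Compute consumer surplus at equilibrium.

Equilibrium: 122 - 2P = -235 + 5P gives P* = 51, Q* = 20.
Demand choke price (D = 0): P = 61.
CS = ½(61 − 51)(20) = 100.

Consumer surplus = 100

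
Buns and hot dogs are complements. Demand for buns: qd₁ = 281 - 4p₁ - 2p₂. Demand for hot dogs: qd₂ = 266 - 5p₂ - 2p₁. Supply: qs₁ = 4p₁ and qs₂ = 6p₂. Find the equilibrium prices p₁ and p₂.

p₁ = 853/28, p₂ = 261/14

Market 1: 281 - 4p₁ - 2p₂ = 4p₁ → 8p₁ + 2p₂ = 281.
Market 2: 11p₂ + 2p₁ = 266.
Eliminating p₂: 11×(1) − 2×(2) gives 84p₁ = 2559, so p₁ = 853/28.
Back-substitute into (2): p₂ = (266 − 2×853/28) / 11 = 261/14.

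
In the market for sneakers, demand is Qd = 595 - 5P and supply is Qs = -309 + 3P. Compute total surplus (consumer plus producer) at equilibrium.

Equilibrium: 595 - 5P = -309 + 3P gives P* = 113, Q* = 30.
Demand choke price: P = 119; supply starts at P = 103.
CS = ½(119 − 113)(30) = 90; PS = ½(113 − 103)(30) = 150.

Total surplus = 240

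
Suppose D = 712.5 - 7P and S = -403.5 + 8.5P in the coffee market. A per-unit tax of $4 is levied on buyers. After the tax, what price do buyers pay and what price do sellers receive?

Buyers pay 2300/31, sellers receive 2176/31

Pre-tax equilibrium: P* = 72, Q* = 208.5.
Tax on buyers shifts demand to D = 712.5 − 7(P + 4) = 684.5 - 7P.
684.5 - 7P = -403.5 + 8.5P gives seller price Ps = 2176/31; buyers pay Pb = 2176/31 + 4 = 2300/31.
New quantity: Q = 712.5 − 7(2300/31) = 11975/62.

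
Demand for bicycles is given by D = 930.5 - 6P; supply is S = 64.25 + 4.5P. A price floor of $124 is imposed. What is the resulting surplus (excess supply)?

Surplus = 435.75

Equilibrium price would be P* = 82.5, so the floor at 124 binds.
At P = 124: D = 186.5, S = 622.25.
Surplus = 622.25 − 186.5 = 435.75.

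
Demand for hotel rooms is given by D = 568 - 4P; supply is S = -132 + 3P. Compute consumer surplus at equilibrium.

Consumer surplus = 3528

Equilibrium: 568 - 4P = -132 + 3P gives P* = 100, Q* = 168.
Demand choke price (D = 0): P = 142.
CS = ½(142 − 100)(168) = 3528.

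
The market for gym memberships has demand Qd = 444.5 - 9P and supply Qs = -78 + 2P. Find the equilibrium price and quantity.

P* = 47.5, Q* = 17

Set Qd = Qs: 444.5 - 9P = -78 + 2P.
522.5 = 11P, so P* = 47.5.
Q* = 444.5 − 9(47.5) = 17.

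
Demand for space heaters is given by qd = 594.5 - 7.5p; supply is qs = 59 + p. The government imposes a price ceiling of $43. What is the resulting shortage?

Equilibrium price would be p* = 63, so the ceiling at 43 binds.
At p = 43: qd = 594.5 − 7.5(43) = 272, qs = 59 + 1(43) = 102.
Shortage = 272 − 102 = 170.

Shortage = 170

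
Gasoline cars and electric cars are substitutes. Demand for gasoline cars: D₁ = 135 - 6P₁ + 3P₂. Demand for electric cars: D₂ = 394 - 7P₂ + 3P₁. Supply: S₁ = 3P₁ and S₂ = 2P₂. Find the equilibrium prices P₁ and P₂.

P₁ = 799/24, P₂ = 54.875

Market 1: 135 - 6P₁ + 3P₂ = 3P₁ → 9P₁ - 3P₂ = 135.
Market 2: 9P₂ - 3P₁ = 394.
Eliminating P₂: 9×(1) + 3×(2) gives 72P₁ = 2397, so P₁ = 799/24.
Back-substitute into (2): P₂ = (394 + 3×799/24) / 9 = 54.875.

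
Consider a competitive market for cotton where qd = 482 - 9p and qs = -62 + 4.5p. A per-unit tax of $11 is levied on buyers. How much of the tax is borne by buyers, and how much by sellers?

Buyers bear 11/3, sellers bear 22/3

Pre-tax equilibrium: p* = 1088/27, q* = 358/3.
Tax on buyers shifts demand to qd = 482 − 9(p + 11) = 383 - 9p.
383 - 9p = -62 + 4.5p gives seller price ps = 890/27; buyers pay pb = 890/27 + 11 = 1187/27.
New quantity: q = 482 − 9(1187/27) = 259/3.
Buyer burden = 1187/27 − 1088/27 = 11/3; seller burden = 1088/27 − 890/27 = 22/3.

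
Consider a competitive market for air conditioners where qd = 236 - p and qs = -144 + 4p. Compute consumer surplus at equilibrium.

Equilibrium: 236 - p = -144 + 4p gives p* = 76, q* = 160.
Demand choke price (qd = 0): p = 236.
CS = ½(236 − 76)(160) = 12800.

Consumer surplus = 12800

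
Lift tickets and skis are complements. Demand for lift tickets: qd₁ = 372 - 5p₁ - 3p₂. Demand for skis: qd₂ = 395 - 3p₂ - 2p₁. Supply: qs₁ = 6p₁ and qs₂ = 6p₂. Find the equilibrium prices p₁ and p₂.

Market 1: 372 - 5p₁ - 3p₂ = 6p₁ → 11p₁ + 3p₂ = 372.
Market 2: 9p₂ + 2p₁ = 395.
Eliminating p₂: 9×(1) − 3×(2) gives 93p₁ = 2163, so p₁ = 721/31.
Back-substitute into (2): p₂ = (395 − 2×721/31) / 9 = 3601/93.

p₁ = 721/31, p₂ = 3601/93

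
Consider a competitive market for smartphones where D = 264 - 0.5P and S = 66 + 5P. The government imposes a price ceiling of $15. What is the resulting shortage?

Equilibrium price would be P* = 36, so the ceiling at 15 binds.
At P = 15: D = 264 − 0.5(15) = 256.5, S = 66 + 5(15) = 141.
Shortage = 256.5 − 141 = 115.5.

Shortage = 115.5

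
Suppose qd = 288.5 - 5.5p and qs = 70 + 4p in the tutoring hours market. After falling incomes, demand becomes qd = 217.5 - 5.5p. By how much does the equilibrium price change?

Original equilibrium: p* = 23, q* = 162.
New equilibrium: 217.5 - 5.5p = 70 + 4p, so 147.5 = 9.5p and p' = 295/19; q' = 217.5 − 5.5(295/19) = 2510/19.
Change in price: 295/19 − 23 = -142/19.

Δp = -142/19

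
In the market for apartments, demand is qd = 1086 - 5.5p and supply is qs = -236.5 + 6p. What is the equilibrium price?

p* = 115

Set qd = qs: 1086 - 5.5p = -236.5 + 6p.
1322.5 = 11.5p, so p* = 115.
q* = 1086 − 5.5(115) = 453.5.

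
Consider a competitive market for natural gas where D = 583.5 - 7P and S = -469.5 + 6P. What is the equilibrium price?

P* = 81

Set D = S: 583.5 - 7P = -469.5 + 6P.
1053 = 13P, so P* = 81.
Q* = 583.5 − 7(81) = 16.5.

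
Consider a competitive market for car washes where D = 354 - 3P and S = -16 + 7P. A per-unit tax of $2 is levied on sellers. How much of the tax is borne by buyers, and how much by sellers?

Pre-tax equilibrium: P* = 37, Q* = 243.
Tax on sellers shifts supply to S = -16 + 7(P − 2) = -30 + 7P.
354 - 3P = -30 + 7P gives buyer price Pb = 38.4; sellers receive Ps = 38.4 − 2 = 36.4.
New quantity: Q = 354 − 3(38.4) = 238.8.
Buyer burden = 38.4 − 37 = 1.4; seller burden = 37 − 36.4 = 0.6.

Buyers bear $1.4, sellers bear $0.6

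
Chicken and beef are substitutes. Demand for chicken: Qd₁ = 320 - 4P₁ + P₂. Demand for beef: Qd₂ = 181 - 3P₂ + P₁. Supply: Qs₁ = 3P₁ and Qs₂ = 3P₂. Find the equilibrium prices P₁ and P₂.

Market 1: 320 - 4P₁ + P₂ = 3P₁ → 7P₁ - P₂ = 320.
Market 2: 6P₂ - P₁ = 181.
Eliminating P₂: 6×(1) + 1×(2) gives 41P₁ = 2101, so P₁ = 2101/41.
Back-substitute into (2): P₂ = (181 + 1×2101/41) / 6 = 1587/41.

P₁ = 2101/41, P₂ = 1587/41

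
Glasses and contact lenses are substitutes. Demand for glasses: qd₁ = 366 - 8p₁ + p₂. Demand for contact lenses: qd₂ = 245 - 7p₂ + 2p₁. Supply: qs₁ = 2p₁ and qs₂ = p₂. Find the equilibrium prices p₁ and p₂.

p₁ = 3173/78, p₂ = 1591/39

Market 1: 366 - 8p₁ + p₂ = 2p₁ → 10p₁ - p₂ = 366.
Market 2: 8p₂ - 2p₁ = 245.
Eliminating p₂: 8×(1) + 1×(2) gives 78p₁ = 3173, so p₁ = 3173/78.
Back-substitute into (2): p₂ = (245 + 2×3173/78) / 8 = 1591/39.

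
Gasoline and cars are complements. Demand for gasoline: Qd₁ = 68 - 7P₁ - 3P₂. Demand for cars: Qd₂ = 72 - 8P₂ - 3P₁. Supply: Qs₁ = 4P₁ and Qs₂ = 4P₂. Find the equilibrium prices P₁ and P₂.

P₁ = 200/41, P₂ = 196/41

Market 1: 68 - 7P₁ - 3P₂ = 4P₁ → 11P₁ + 3P₂ = 68.
Market 2: 12P₂ + 3P₁ = 72.
Eliminating P₂: 12×(1) − 3×(2) gives 123P₁ = 600, so P₁ = 200/41.
Back-substitute into (2): P₂ = (72 − 3×200/41) / 12 = 196/41.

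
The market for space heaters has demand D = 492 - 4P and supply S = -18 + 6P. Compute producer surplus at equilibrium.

Equilibrium: 492 - 4P = -18 + 6P gives P* = 51, Q* = 288.
Supply starts at P = 3 (where S = 0).
PS = ½(51 − 3)(288) = 6912.

Producer surplus = 6912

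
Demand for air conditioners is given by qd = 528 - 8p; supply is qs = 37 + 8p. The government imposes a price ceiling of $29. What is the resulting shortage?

Equilibrium price would be p* = 30.6875, so the ceiling at 29 binds.
At p = 29: qd = 528 − 8(29) = 296, qs = 37 + 8(29) = 269.
Shortage = 296 − 269 = 27.

Shortage = 27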